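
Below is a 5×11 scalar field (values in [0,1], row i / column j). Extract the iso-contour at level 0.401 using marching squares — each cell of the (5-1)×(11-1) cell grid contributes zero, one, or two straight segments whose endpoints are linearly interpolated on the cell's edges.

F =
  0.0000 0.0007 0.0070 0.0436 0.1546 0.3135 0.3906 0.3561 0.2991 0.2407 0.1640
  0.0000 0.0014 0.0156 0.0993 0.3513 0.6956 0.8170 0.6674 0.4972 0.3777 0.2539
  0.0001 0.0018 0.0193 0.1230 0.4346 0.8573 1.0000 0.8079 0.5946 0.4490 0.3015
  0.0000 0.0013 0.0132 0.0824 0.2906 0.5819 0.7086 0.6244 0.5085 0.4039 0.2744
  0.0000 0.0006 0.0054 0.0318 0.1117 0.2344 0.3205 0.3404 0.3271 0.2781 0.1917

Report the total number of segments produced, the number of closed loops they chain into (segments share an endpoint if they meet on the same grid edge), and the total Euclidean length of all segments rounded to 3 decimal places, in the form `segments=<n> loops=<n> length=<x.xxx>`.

segments=18 loops=1 length=14.551

cell (0,4): code 0100 → (0.229,5.000)–(1.000,4.144)
cell (0,5): code 1100 → (0.024,6.000)–(0.229,5.000)
cell (0,6): code 1100 → (0.144,7.000)–(0.024,6.000)
cell (0,7): code 1100 → (0.514,8.000)–(0.144,7.000)
cell (0,8): code 1000 → (1.000,8.805)–(0.514,8.000)
cell (1,3): code 0100 → (1.597,4.000)–(2.000,3.892)
cell (1,4): code 1110 → (1.000,4.144)–(1.597,4.000)
cell (1,8): code 1101 → (1.327,9.000)–(1.000,8.805)
cell (1,9): code 1000 → (2.000,9.325)–(1.327,9.000)
cell (2,3): code 0010 → (2.000,3.892)–(2.233,4.000)
cell (2,4): code 0111 → (2.233,4.000)–(3.000,4.379)
cell (2,9): code 1001 → (3.000,9.022)–(2.000,9.325)
cell (3,4): code 0010 → (3.000,4.379)–(3.521,5.000)
cell (3,5): code 0011 → (3.521,5.000)–(3.793,6.000)
cell (3,6): code 0011 → (3.793,6.000)–(3.787,7.000)
cell (3,7): code 0011 → (3.787,7.000)–(3.593,8.000)
cell (3,8): code 0011 → (3.593,8.000)–(3.023,9.000)
cell (3,9): code 0001 → (3.023,9.000)–(3.000,9.022)
total: 18 segments, chained into 1 closed loop(s), length Σ = 14.551233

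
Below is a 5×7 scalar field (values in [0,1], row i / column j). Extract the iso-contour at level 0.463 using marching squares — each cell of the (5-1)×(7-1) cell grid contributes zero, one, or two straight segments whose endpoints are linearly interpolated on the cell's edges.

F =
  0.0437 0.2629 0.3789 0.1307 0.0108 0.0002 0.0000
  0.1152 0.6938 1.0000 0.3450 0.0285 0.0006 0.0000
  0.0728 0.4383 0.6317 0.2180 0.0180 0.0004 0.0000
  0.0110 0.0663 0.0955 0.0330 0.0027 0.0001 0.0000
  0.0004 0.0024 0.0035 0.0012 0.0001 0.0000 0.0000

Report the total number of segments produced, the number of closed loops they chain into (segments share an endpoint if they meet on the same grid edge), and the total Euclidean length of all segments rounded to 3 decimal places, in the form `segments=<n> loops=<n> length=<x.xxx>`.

segments=8 loops=1 length=6.584

cell (0,0): code 0100 → (0.464,1.000)–(1.000,0.601)
cell (0,1): code 1100 → (0.135,2.000)–(0.464,1.000)
cell (0,2): code 1000 → (1.000,2.820)–(0.135,2.000)
cell (1,0): code 0010 → (1.000,0.601)–(1.903,1.000)
cell (1,1): code 0111 → (1.903,1.000)–(2.000,1.128)
cell (1,2): code 1001 → (2.000,2.408)–(1.000,2.820)
cell (2,1): code 0010 → (2.000,1.128)–(2.315,2.000)
cell (2,2): code 0001 → (2.315,2.000)–(2.000,2.408)
total: 8 segments, chained into 1 closed loop(s), length Σ = 6.583627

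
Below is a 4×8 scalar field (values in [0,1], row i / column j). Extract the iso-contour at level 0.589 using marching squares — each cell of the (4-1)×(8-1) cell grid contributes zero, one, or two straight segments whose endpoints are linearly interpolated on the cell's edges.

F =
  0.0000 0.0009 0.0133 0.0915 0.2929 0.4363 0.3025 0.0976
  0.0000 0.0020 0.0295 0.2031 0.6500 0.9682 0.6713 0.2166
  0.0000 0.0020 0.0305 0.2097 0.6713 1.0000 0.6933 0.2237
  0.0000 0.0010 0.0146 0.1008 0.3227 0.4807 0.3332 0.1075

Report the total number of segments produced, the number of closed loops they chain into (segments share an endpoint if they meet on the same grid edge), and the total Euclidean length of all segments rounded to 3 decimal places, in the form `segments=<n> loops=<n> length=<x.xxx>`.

segments=10 loops=1 length=7.682

cell (0,3): code 0100 → (0.829,4.000)–(1.000,3.864)
cell (0,4): code 1100 → (0.287,5.000)–(0.829,4.000)
cell (0,5): code 1100 → (0.777,6.000)–(0.287,5.000)
cell (0,6): code 1000 → (1.000,6.181)–(0.777,6.000)
cell (1,3): code 0110 → (1.000,3.864)–(2.000,3.822)
cell (1,6): code 1001 → (2.000,6.222)–(1.000,6.181)
cell (2,3): code 0010 → (2.000,3.822)–(2.236,4.000)
cell (2,4): code 0011 → (2.236,4.000)–(2.791,5.000)
cell (2,5): code 0011 → (2.791,5.000)–(2.290,6.000)
cell (2,6): code 0001 → (2.290,6.000)–(2.000,6.222)
total: 10 segments, chained into 1 closed loop(s), length Σ = 7.682233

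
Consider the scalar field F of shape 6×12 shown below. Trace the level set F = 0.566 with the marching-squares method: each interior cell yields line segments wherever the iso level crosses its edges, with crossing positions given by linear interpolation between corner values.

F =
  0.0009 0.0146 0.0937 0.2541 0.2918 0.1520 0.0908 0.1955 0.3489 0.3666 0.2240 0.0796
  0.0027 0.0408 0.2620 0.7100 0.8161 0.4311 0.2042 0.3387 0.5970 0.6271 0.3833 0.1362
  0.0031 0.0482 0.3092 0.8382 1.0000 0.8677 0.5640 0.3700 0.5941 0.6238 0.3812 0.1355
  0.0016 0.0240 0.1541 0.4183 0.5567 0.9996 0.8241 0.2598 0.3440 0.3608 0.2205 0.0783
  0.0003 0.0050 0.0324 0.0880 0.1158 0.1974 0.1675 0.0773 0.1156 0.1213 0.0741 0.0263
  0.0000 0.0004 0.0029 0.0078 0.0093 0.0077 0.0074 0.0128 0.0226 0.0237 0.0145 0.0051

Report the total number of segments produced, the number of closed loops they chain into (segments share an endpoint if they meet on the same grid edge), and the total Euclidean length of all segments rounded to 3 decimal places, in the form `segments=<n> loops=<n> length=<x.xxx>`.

segments=22 loops=2 length=15.732

cell (0,2): code 0100 → (0.684,3.000)–(1.000,2.679)
cell (0,3): code 1100 → (0.523,4.000)–(0.684,3.000)
cell (0,4): code 1000 → (1.000,4.650)–(0.523,4.000)
cell (0,7): code 0100 → (0.875,8.000)–(1.000,7.880)
cell (0,8): code 1100 → (0.765,9.000)–(0.875,8.000)
cell (0,9): code 1000 → (1.000,9.251)–(0.765,9.000)
cell (1,2): code 0110 → (1.000,2.679)–(2.000,2.485)
cell (1,4): code 1101 → (1.309,5.000)–(1.000,4.650)
cell (1,5): code 1000 → (2.000,5.993)–(1.309,5.000)
cell (1,7): code 0110 → (1.000,7.880)–(2.000,7.875)
cell (1,9): code 1001 → (2.000,9.238)–(1.000,9.251)
cell (2,2): code 0010 → (2.000,2.485)–(2.648,3.000)
cell (2,3): code 0011 → (2.648,3.000)–(2.979,4.000)
cell (2,4): code 0111 → (2.979,4.000)–(3.000,4.021)
cell (2,5): code 1101 → (2.008,6.000)–(2.000,5.993)
cell (2,6): code 1000 → (3.000,6.457)–(2.008,6.000)
cell (2,7): code 0010 → (2.000,7.875)–(2.112,8.000)
cell (2,8): code 0011 → (2.112,8.000)–(2.220,9.000)
cell (2,9): code 0001 → (2.220,9.000)–(2.000,9.238)
cell (3,4): code 0010 → (3.000,4.021)–(3.541,5.000)
cell (3,5): code 0011 → (3.541,5.000)–(3.393,6.000)
cell (3,6): code 0001 → (3.393,6.000)–(3.000,6.457)
total: 22 segments, chained into 2 closed loop(s), length Σ = 15.731662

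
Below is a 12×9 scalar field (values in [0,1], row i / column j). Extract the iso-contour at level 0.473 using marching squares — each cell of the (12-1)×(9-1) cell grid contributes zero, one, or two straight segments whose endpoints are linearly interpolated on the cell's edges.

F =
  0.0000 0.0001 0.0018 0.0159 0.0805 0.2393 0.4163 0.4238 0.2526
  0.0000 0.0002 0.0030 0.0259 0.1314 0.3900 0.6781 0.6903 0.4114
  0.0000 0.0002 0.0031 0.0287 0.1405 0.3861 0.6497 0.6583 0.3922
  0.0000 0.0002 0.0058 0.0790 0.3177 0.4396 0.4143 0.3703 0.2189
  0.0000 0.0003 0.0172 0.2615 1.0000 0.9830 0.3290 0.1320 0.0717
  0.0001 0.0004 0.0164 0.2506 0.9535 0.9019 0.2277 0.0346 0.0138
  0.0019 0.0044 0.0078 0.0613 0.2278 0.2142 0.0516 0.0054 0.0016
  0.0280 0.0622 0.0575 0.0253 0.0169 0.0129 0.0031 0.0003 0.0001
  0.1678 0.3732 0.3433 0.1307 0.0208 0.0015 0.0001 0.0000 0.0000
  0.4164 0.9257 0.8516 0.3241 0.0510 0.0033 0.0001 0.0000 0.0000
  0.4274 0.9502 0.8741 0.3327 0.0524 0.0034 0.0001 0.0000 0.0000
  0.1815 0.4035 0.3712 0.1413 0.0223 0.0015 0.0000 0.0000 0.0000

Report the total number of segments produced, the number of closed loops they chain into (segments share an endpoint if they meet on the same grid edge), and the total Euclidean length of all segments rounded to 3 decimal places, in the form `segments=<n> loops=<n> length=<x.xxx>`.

cell (0,5): code 0100 → (0.217,6.000)–(1.000,5.288)
cell (0,6): code 1100 → (0.185,7.000)–(0.217,6.000)
cell (0,7): code 1000 → (1.000,7.779)–(0.185,7.000)
cell (1,5): code 0110 → (1.000,5.288)–(2.000,5.330)
cell (1,7): code 1001 → (2.000,7.696)–(1.000,7.779)
cell (2,5): code 0010 → (2.000,5.330)–(2.751,6.000)
cell (2,6): code 0011 → (2.751,6.000)–(2.643,7.000)
cell (2,7): code 0001 → (2.643,7.000)–(2.000,7.696)
cell (3,3): code 0100 → (3.228,4.000)–(4.000,3.286)
cell (3,4): code 1100 → (3.061,5.000)–(3.228,4.000)
cell (3,5): code 1000 → (4.000,5.780)–(3.061,5.000)
cell (4,3): code 0110 → (4.000,3.286)–(5.000,3.316)
cell (4,5): code 1001 → (5.000,5.636)–(4.000,5.780)
cell (5,3): code 0010 → (5.000,3.316)–(5.662,4.000)
cell (5,4): code 0011 → (5.662,4.000)–(5.624,5.000)
cell (5,5): code 0001 → (5.624,5.000)–(5.000,5.636)
cell (8,0): code 0100 → (8.181,1.000)–(9.000,0.111)
cell (8,1): code 1100 → (8.255,2.000)–(8.181,1.000)
cell (8,2): code 1000 → (9.000,2.718)–(8.255,2.000)
cell (9,0): code 0110 → (9.000,0.111)–(10.000,0.087)
cell (9,2): code 1001 → (10.000,2.741)–(9.000,2.718)
cell (10,0): code 0010 → (10.000,0.087)–(10.873,1.000)
cell (10,1): code 0011 → (10.873,1.000)–(10.798,2.000)
cell (10,2): code 0001 → (10.798,2.000)–(10.000,2.741)
total: 24 segments, chained into 3 closed loop(s), length Σ = 24.891852

segments=24 loops=3 length=24.892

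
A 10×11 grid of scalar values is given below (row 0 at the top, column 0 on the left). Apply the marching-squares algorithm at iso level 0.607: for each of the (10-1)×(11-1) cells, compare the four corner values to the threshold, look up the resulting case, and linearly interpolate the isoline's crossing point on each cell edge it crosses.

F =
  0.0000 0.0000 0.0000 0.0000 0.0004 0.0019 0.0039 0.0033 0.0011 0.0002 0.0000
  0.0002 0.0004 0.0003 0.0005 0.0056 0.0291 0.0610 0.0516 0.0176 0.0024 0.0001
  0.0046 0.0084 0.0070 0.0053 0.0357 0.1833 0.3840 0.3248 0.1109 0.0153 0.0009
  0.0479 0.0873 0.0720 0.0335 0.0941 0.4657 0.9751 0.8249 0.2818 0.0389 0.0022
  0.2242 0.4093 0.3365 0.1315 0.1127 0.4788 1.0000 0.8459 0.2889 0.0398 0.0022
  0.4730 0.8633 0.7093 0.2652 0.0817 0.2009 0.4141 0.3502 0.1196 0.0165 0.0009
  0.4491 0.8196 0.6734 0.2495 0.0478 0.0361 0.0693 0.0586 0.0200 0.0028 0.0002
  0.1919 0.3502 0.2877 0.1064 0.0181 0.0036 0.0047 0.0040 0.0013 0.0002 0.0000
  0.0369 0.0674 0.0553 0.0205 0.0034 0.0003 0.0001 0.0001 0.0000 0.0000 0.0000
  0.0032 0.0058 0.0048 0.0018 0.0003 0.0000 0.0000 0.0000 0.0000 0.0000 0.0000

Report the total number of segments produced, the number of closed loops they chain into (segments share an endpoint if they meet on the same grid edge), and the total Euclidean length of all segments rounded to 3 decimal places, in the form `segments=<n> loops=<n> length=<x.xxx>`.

segments=16 loops=2 length=13.511

cell (2,5): code 0100 → (2.377,6.000)–(3.000,5.277)
cell (2,6): code 1100 → (2.564,7.000)–(2.377,6.000)
cell (2,7): code 1000 → (3.000,7.401)–(2.564,7.000)
cell (3,5): code 0110 → (3.000,5.277)–(4.000,5.246)
cell (3,7): code 1001 → (4.000,7.429)–(3.000,7.401)
cell (4,0): code 0100 → (4.435,1.000)–(5.000,0.343)
cell (4,1): code 1100 → (4.726,2.000)–(4.435,1.000)
cell (4,2): code 1000 → (5.000,2.230)–(4.726,2.000)
cell (4,5): code 0010 → (4.000,5.246)–(4.671,6.000)
cell (4,6): code 0011 → (4.671,6.000)–(4.482,7.000)
cell (4,7): code 0001 → (4.482,7.000)–(4.000,7.429)
cell (5,0): code 0110 → (5.000,0.343)–(6.000,0.426)
cell (5,2): code 1001 → (6.000,2.157)–(5.000,2.230)
cell (6,0): code 0010 → (6.000,0.426)–(6.453,1.000)
cell (6,1): code 0011 → (6.453,1.000)–(6.172,2.000)
cell (6,2): code 0001 → (6.172,2.000)–(6.000,2.157)
total: 16 segments, chained into 2 closed loop(s), length Σ = 13.510553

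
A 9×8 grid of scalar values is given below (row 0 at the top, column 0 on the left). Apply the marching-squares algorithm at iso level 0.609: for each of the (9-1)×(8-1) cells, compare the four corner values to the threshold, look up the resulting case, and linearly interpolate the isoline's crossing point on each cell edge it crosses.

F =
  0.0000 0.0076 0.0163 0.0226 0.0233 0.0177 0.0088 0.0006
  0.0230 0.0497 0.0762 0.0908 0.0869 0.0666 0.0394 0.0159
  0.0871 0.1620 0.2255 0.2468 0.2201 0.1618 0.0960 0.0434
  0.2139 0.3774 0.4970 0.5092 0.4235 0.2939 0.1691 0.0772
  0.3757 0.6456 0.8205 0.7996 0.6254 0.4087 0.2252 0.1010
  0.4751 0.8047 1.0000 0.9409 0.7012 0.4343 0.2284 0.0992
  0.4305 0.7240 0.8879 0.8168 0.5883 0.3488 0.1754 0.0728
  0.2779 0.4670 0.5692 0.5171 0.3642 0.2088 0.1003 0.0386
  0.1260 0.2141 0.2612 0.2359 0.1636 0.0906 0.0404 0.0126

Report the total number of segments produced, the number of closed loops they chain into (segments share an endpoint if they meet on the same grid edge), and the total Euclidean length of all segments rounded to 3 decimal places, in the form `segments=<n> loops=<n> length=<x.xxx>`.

cell (3,0): code 0100 → (3.864,1.000)–(4.000,0.864)
cell (3,1): code 1100 → (3.346,2.000)–(3.864,1.000)
cell (3,2): code 1100 → (3.344,3.000)–(3.346,2.000)
cell (3,3): code 1100 → (3.919,4.000)–(3.344,3.000)
cell (3,4): code 1000 → (4.000,4.076)–(3.919,4.000)
cell (4,0): code 0110 → (4.000,0.864)–(5.000,0.406)
cell (4,4): code 1001 → (5.000,4.345)–(4.000,4.076)
cell (5,0): code 0110 → (5.000,0.406)–(6.000,0.608)
cell (5,3): code 1011 → (6.000,3.909)–(5.817,4.000)
cell (5,4): code 0001 → (5.817,4.000)–(5.000,4.345)
cell (6,0): code 0010 → (6.000,0.608)–(6.447,1.000)
cell (6,1): code 0011 → (6.447,1.000)–(6.875,2.000)
cell (6,2): code 0011 → (6.875,2.000)–(6.693,3.000)
cell (6,3): code 0001 → (6.693,3.000)–(6.000,3.909)
total: 14 segments, chained into 1 closed loop(s), length Σ = 11.672318

segments=14 loops=1 length=11.672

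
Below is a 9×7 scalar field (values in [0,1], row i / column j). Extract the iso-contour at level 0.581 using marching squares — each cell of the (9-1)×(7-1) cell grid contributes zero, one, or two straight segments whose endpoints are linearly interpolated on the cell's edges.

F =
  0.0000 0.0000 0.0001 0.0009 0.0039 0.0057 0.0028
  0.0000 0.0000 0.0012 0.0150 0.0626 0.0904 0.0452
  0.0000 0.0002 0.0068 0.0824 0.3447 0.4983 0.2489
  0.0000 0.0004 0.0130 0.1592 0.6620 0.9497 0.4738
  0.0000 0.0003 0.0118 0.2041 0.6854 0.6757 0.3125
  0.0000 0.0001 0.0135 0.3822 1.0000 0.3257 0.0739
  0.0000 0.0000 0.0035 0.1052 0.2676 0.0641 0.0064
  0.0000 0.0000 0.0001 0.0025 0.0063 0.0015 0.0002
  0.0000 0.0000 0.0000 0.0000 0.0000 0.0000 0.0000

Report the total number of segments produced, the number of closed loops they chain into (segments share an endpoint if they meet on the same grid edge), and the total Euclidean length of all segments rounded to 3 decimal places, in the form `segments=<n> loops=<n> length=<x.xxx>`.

segments=10 loops=1 length=8.731

cell (2,3): code 0100 → (2.745,4.000)–(3.000,3.839)
cell (2,4): code 1100 → (2.183,5.000)–(2.745,4.000)
cell (2,5): code 1000 → (3.000,5.775)–(2.183,5.000)
cell (3,3): code 0110 → (3.000,3.839)–(4.000,3.783)
cell (3,5): code 1001 → (4.000,5.261)–(3.000,5.775)
cell (4,3): code 0110 → (4.000,3.783)–(5.000,3.322)
cell (4,4): code 1011 → (5.000,4.621)–(4.271,5.000)
cell (4,5): code 0001 → (4.271,5.000)–(4.000,5.261)
cell (5,3): code 0010 → (5.000,3.322)–(5.572,4.000)
cell (5,4): code 0001 → (5.572,4.000)–(5.000,4.621)
total: 10 segments, chained into 1 closed loop(s), length Σ = 8.731203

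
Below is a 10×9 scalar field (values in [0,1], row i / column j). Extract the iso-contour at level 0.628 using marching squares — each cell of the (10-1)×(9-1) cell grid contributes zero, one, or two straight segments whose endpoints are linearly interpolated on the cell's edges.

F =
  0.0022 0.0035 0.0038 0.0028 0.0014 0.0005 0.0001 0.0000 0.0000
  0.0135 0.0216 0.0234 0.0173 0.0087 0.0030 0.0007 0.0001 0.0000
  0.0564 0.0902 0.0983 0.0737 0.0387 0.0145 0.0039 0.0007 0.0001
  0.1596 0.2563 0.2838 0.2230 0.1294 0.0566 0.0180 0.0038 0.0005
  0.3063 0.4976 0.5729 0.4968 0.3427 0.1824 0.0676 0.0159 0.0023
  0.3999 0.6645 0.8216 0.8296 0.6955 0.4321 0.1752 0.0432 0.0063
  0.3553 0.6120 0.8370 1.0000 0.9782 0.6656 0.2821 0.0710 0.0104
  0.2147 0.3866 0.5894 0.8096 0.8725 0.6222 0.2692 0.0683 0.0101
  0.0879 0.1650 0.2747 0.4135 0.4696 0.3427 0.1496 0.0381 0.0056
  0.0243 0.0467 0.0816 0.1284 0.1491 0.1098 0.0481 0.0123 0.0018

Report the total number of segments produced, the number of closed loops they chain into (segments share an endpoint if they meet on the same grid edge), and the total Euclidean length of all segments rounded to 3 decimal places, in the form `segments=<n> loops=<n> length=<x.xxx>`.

segments=16 loops=1 length=11.755

cell (4,0): code 0100 → (4.781,1.000)–(5.000,0.862)
cell (4,1): code 1100 → (4.222,2.000)–(4.781,1.000)
cell (4,2): code 1100 → (4.394,3.000)–(4.222,2.000)
cell (4,3): code 1100 → (4.809,4.000)–(4.394,3.000)
cell (4,4): code 1000 → (5.000,4.256)–(4.809,4.000)
cell (5,0): code 0010 → (5.000,0.862)–(5.695,1.000)
cell (5,1): code 0111 → (5.695,1.000)–(6.000,1.071)
cell (5,4): code 1101 → (5.839,5.000)–(5.000,4.256)
cell (5,5): code 1000 → (6.000,5.098)–(5.839,5.000)
cell (6,1): code 0010 → (6.000,1.071)–(6.844,2.000)
cell (6,2): code 0111 → (6.844,2.000)–(7.000,2.175)
cell (6,4): code 1011 → (7.000,4.977)–(6.866,5.000)
cell (6,5): code 0001 → (6.866,5.000)–(6.000,5.098)
cell (7,2): code 0010 → (7.000,2.175)–(7.458,3.000)
cell (7,3): code 0011 → (7.458,3.000)–(7.607,4.000)
cell (7,4): code 0001 → (7.607,4.000)–(7.000,4.977)
total: 16 segments, chained into 1 closed loop(s), length Σ = 11.754837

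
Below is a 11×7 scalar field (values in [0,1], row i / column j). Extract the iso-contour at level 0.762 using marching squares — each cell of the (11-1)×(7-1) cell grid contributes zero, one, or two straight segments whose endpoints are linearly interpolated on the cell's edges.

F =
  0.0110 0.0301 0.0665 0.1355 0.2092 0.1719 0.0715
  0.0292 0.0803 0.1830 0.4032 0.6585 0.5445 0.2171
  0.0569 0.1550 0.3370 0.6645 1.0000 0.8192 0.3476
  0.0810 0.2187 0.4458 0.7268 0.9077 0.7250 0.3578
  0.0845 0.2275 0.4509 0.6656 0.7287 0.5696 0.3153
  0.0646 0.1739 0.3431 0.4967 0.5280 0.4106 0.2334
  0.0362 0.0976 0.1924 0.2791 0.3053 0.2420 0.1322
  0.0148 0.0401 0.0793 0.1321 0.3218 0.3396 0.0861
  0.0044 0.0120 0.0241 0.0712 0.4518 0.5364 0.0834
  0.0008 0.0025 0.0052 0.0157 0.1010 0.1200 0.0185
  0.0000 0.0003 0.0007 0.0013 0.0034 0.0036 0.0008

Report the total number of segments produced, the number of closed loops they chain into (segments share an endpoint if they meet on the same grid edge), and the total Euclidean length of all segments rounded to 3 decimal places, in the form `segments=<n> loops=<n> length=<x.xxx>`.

segments=8 loops=1 length=6.699

cell (1,3): code 0100 → (1.303,4.000)–(2.000,3.291)
cell (1,4): code 1100 → (1.792,5.000)–(1.303,4.000)
cell (1,5): code 1000 → (2.000,5.121)–(1.792,5.000)
cell (2,3): code 0110 → (2.000,3.291)–(3.000,3.195)
cell (2,4): code 1011 → (3.000,4.797)–(2.607,5.000)
cell (2,5): code 0001 → (2.607,5.000)–(2.000,5.121)
cell (3,3): code 0010 → (3.000,3.195)–(3.814,4.000)
cell (3,4): code 0001 → (3.814,4.000)–(3.000,4.797)
total: 8 segments, chained into 1 closed loop(s), length Σ = 6.698805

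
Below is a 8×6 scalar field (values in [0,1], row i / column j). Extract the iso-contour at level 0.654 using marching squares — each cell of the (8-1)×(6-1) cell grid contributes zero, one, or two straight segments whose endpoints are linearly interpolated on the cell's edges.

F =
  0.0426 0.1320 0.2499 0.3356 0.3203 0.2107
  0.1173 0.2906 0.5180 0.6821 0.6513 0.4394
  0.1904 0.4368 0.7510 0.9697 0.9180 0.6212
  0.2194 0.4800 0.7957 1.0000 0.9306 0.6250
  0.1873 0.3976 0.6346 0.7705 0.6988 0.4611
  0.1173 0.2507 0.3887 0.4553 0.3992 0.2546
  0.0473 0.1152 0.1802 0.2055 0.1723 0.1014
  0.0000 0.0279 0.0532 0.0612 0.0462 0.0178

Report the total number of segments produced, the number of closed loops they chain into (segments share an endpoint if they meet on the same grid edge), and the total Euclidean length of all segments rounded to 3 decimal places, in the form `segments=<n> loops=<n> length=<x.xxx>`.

segments=14 loops=1 length=10.669

cell (0,2): code 0100 → (0.919,3.000)–(1.000,2.829)
cell (0,3): code 1000 → (1.000,3.912)–(0.919,3.000)
cell (1,1): code 0100 → (1.584,2.000)–(2.000,1.691)
cell (1,2): code 1110 → (1.000,2.829)–(1.584,2.000)
cell (1,3): code 1101 → (1.010,4.000)–(1.000,3.912)
cell (1,4): code 1000 → (2.000,4.889)–(1.010,4.000)
cell (2,1): code 0110 → (2.000,1.691)–(3.000,1.551)
cell (2,4): code 1001 → (3.000,4.905)–(2.000,4.889)
cell (3,1): code 0010 → (3.000,1.551)–(3.880,2.000)
cell (3,2): code 0111 → (3.880,2.000)–(4.000,2.143)
cell (3,4): code 1001 → (4.000,4.188)–(3.000,4.905)
cell (4,2): code 0010 → (4.000,2.143)–(4.370,3.000)
cell (4,3): code 0011 → (4.370,3.000)–(4.150,4.000)
cell (4,4): code 0001 → (4.150,4.000)–(4.000,4.188)
total: 14 segments, chained into 1 closed loop(s), length Σ = 10.668872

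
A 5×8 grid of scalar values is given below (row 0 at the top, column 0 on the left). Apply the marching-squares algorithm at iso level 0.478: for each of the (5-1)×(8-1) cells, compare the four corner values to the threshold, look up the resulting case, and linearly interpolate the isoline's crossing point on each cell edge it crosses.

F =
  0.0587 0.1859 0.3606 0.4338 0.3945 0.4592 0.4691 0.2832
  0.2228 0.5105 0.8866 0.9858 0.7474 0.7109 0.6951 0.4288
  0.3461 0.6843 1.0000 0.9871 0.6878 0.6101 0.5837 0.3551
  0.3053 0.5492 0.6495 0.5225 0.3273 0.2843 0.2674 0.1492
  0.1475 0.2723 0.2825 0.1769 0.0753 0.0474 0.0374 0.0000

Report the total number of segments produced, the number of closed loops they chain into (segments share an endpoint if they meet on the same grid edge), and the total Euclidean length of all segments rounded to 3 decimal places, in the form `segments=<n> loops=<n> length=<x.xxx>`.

cell (0,0): code 0100 → (0.900,1.000)–(1.000,0.887)
cell (0,1): code 1100 → (0.223,2.000)–(0.900,1.000)
cell (0,2): code 1100 → (0.080,3.000)–(0.223,2.000)
cell (0,3): code 1100 → (0.237,4.000)–(0.080,3.000)
cell (0,4): code 1100 → (0.075,5.000)–(0.237,4.000)
cell (0,5): code 1100 → (0.039,6.000)–(0.075,5.000)
cell (0,6): code 1000 → (1.000,6.815)–(0.039,6.000)
cell (1,0): code 0110 → (1.000,0.887)–(2.000,0.390)
cell (1,6): code 1001 → (2.000,6.462)–(1.000,6.815)
cell (2,0): code 0110 → (2.000,0.390)–(3.000,0.708)
cell (2,3): code 1011 → (3.000,3.228)–(2.582,4.000)
cell (2,4): code 0011 → (2.582,4.000)–(2.405,5.000)
cell (2,5): code 0011 → (2.405,5.000)–(2.334,6.000)
cell (2,6): code 0001 → (2.334,6.000)–(2.000,6.462)
cell (3,0): code 0010 → (3.000,0.708)–(3.257,1.000)
cell (3,1): code 0011 → (3.257,1.000)–(3.467,2.000)
cell (3,2): code 0011 → (3.467,2.000)–(3.129,3.000)
cell (3,3): code 0001 → (3.129,3.000)–(3.000,3.228)
total: 18 segments, chained into 1 closed loop(s), length Σ = 16.075705

segments=18 loops=1 length=16.076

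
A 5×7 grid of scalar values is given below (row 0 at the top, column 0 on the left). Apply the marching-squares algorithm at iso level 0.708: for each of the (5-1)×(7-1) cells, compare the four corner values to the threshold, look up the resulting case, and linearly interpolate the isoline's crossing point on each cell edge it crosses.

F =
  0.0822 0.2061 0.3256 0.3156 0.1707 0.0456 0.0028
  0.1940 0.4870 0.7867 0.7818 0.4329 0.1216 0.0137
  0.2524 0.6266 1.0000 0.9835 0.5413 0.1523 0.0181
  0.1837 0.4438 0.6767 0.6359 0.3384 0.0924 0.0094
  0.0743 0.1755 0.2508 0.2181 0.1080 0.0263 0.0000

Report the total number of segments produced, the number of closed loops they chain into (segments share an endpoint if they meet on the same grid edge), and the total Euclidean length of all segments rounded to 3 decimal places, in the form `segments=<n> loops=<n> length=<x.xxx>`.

segments=8 loops=1 length=6.995

cell (0,1): code 0100 → (0.829,2.000)–(1.000,1.737)
cell (0,2): code 1100 → (0.842,3.000)–(0.829,2.000)
cell (0,3): code 1000 → (1.000,3.212)–(0.842,3.000)
cell (1,1): code 0110 → (1.000,1.737)–(2.000,1.218)
cell (1,3): code 1001 → (2.000,3.623)–(1.000,3.212)
cell (2,1): code 0010 → (2.000,1.218)–(2.903,2.000)
cell (2,2): code 0011 → (2.903,2.000)–(2.793,3.000)
cell (2,3): code 0001 → (2.793,3.000)–(2.000,3.623)
total: 8 segments, chained into 1 closed loop(s), length Σ = 6.994587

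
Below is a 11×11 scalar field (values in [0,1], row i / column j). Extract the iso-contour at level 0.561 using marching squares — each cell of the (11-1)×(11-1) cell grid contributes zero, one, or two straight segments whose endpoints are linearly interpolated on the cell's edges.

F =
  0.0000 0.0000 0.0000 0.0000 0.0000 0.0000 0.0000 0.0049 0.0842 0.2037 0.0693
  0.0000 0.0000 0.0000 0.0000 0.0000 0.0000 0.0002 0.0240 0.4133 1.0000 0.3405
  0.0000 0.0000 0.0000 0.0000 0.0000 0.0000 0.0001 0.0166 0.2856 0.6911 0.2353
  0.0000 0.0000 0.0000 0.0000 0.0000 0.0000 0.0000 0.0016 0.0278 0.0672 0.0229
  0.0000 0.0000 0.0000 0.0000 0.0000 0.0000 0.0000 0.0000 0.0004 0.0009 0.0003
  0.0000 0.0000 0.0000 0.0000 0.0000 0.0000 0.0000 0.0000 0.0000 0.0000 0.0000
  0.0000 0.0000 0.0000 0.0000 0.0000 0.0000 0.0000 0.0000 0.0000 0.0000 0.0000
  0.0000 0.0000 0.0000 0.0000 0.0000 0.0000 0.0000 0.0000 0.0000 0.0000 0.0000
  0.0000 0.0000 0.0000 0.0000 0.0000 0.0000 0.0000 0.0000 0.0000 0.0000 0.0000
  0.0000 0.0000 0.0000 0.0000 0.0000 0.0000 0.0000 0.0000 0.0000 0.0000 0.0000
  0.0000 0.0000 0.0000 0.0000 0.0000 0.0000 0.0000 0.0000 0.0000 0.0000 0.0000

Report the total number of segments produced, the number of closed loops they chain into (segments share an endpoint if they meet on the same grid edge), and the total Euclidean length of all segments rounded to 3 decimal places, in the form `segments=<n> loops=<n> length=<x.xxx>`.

cell (0,8): code 0100 → (0.449,9.000)–(1.000,8.252)
cell (0,9): code 1000 → (1.000,9.666)–(0.449,9.000)
cell (1,8): code 0110 → (1.000,8.252)–(2.000,8.679)
cell (1,9): code 1001 → (2.000,9.285)–(1.000,9.666)
cell (2,8): code 0010 → (2.000,8.679)–(2.209,9.000)
cell (2,9): code 0001 → (2.209,9.000)–(2.000,9.285)
total: 6 segments, chained into 1 closed loop(s), length Σ = 4.687222

segments=6 loops=1 length=4.687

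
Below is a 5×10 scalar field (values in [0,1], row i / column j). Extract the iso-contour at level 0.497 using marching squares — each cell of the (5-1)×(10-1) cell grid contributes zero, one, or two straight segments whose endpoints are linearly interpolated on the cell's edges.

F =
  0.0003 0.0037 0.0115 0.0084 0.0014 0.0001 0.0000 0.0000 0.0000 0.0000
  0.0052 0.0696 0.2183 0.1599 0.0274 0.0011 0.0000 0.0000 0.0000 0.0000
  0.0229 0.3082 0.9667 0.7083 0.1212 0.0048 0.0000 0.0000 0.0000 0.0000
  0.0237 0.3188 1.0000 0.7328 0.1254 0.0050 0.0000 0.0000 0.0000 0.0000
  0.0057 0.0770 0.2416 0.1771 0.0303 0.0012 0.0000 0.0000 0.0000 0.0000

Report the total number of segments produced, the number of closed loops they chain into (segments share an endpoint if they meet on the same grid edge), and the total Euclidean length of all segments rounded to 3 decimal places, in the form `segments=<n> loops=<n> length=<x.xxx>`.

segments=8 loops=1 length=7.103

cell (1,1): code 0100 → (1.372,2.000)–(2.000,1.287)
cell (1,2): code 1100 → (1.615,3.000)–(1.372,2.000)
cell (1,3): code 1000 → (2.000,3.360)–(1.615,3.000)
cell (2,1): code 0110 → (2.000,1.287)–(3.000,1.262)
cell (2,3): code 1001 → (3.000,3.388)–(2.000,3.360)
cell (3,1): code 0010 → (3.000,1.262)–(3.663,2.000)
cell (3,2): code 0011 → (3.663,2.000)–(3.424,3.000)
cell (3,3): code 0001 → (3.424,3.000)–(3.000,3.388)
total: 8 segments, chained into 1 closed loop(s), length Σ = 7.102786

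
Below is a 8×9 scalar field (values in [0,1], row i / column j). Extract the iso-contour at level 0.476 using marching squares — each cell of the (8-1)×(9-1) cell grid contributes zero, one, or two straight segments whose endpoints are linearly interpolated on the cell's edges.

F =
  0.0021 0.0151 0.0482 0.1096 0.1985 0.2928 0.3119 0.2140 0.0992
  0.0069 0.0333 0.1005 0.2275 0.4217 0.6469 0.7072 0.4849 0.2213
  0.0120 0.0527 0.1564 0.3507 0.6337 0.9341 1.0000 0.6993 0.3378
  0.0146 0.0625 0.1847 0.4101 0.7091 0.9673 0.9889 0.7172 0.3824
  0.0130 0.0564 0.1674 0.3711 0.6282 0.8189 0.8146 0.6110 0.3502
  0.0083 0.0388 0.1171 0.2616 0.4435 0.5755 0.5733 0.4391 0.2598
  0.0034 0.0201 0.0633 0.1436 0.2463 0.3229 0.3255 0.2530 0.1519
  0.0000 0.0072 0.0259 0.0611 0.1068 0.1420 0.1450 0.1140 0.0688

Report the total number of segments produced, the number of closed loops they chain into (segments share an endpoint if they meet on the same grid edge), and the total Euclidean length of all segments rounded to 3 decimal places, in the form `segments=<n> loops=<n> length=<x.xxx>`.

cell (0,4): code 0100 → (0.517,5.000)–(1.000,4.241)
cell (0,5): code 1100 → (0.415,6.000)–(0.517,5.000)
cell (0,6): code 1100 → (0.967,7.000)–(0.415,6.000)
cell (0,7): code 1000 → (1.000,7.034)–(0.967,7.000)
cell (1,3): code 0100 → (1.256,4.000)–(2.000,3.443)
cell (1,4): code 1110 → (1.000,4.241)–(1.256,4.000)
cell (1,7): code 1001 → (2.000,7.618)–(1.000,7.034)
cell (2,3): code 0110 → (2.000,3.443)–(3.000,3.220)
cell (2,7): code 1001 → (3.000,7.720)–(2.000,7.618)
cell (3,3): code 0110 → (3.000,3.220)–(4.000,3.408)
cell (3,7): code 1001 → (4.000,7.518)–(3.000,7.720)
cell (4,3): code 0010 → (4.000,3.408)–(4.824,4.000)
cell (4,4): code 0111 → (4.824,4.000)–(5.000,4.246)
cell (4,6): code 1011 → (5.000,6.725)–(4.785,7.000)
cell (4,7): code 0001 → (4.785,7.000)–(4.000,7.518)
cell (5,4): code 0010 → (5.000,4.246)–(5.394,5.000)
cell (5,5): code 0011 → (5.394,5.000)–(5.393,6.000)
cell (5,6): code 0001 → (5.393,6.000)–(5.000,6.725)
total: 18 segments, chained into 1 closed loop(s), length Σ = 14.882351

segments=18 loops=1 length=14.882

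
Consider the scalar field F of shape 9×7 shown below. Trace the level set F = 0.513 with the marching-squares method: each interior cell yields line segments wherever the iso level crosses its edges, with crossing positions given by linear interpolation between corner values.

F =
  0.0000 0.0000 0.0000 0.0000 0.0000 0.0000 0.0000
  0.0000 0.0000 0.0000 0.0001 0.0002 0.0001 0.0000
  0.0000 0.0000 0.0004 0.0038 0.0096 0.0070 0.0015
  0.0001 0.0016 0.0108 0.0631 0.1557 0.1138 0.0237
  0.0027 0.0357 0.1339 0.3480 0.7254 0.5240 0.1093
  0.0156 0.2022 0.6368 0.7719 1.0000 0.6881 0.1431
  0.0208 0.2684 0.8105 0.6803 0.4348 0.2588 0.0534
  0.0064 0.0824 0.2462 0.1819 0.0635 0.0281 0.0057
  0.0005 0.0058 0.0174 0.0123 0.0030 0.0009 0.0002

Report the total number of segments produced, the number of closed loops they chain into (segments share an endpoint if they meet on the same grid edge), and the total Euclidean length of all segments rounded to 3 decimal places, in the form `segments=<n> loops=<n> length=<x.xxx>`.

cell (3,3): code 0100 → (3.627,4.000)–(4.000,3.437)
cell (3,4): code 1100 → (3.973,5.000)–(3.627,4.000)
cell (3,5): code 1000 → (4.000,5.027)–(3.973,5.000)
cell (4,1): code 0100 → (4.754,2.000)–(5.000,1.715)
cell (4,2): code 1100 → (4.389,3.000)–(4.754,2.000)
cell (4,3): code 1110 → (4.000,3.437)–(4.389,3.000)
cell (4,5): code 1001 → (5.000,5.321)–(4.000,5.027)
cell (5,1): code 0110 → (5.000,1.715)–(6.000,1.451)
cell (5,3): code 1011 → (6.000,3.681)–(5.862,4.000)
cell (5,4): code 0011 → (5.862,4.000)–(5.408,5.000)
cell (5,5): code 0001 → (5.408,5.000)–(5.000,5.321)
cell (6,1): code 0010 → (6.000,1.451)–(6.527,2.000)
cell (6,2): code 0011 → (6.527,2.000)–(6.336,3.000)
cell (6,3): code 0001 → (6.336,3.000)–(6.000,3.681)
total: 14 segments, chained into 1 closed loop(s), length Σ = 10.377466

segments=14 loops=1 length=10.377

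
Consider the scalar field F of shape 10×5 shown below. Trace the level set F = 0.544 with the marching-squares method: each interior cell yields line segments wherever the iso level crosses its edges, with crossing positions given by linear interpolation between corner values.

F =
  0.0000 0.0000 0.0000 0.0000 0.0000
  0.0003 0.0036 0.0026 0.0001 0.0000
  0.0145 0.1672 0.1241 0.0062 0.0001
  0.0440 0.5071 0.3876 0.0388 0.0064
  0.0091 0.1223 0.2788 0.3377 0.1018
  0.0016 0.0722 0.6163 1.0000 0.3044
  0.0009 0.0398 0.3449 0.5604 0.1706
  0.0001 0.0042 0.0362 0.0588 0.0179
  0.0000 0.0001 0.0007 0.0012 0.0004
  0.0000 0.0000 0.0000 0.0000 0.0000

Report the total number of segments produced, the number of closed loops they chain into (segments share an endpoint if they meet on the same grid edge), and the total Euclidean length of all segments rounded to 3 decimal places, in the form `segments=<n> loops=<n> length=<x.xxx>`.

cell (4,1): code 0100 → (4.786,2.000)–(5.000,1.867)
cell (4,2): code 1100 → (4.311,3.000)–(4.786,2.000)
cell (4,3): code 1000 → (5.000,3.656)–(4.311,3.000)
cell (5,1): code 0010 → (5.000,1.867)–(5.266,2.000)
cell (5,2): code 0111 → (5.266,2.000)–(6.000,2.924)
cell (5,3): code 1001 → (6.000,3.042)–(5.000,3.656)
cell (6,2): code 0010 → (6.000,2.924)–(6.033,3.000)
cell (6,3): code 0001 → (6.033,3.000)–(6.000,3.042)
total: 8 segments, chained into 1 closed loop(s), length Σ = 5.096261

segments=8 loops=1 length=5.096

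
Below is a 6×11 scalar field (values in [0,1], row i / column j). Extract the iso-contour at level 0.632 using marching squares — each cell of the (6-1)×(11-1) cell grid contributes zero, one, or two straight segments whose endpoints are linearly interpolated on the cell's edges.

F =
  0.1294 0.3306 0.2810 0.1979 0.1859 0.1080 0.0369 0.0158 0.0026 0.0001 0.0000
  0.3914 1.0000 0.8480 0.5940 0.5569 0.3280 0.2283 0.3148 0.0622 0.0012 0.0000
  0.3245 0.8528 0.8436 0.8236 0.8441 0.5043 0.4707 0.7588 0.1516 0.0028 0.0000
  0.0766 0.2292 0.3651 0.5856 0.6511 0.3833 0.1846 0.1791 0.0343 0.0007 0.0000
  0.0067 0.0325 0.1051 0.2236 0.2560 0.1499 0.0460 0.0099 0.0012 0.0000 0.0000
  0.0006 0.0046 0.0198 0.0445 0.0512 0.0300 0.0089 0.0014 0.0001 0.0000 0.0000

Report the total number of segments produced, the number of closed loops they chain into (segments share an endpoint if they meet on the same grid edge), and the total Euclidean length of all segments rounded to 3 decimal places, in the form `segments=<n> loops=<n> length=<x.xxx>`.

segments=18 loops=2 length=12.522

cell (0,0): code 0100 → (0.450,1.000)–(1.000,0.395)
cell (0,1): code 1100 → (0.619,2.000)–(0.450,1.000)
cell (0,2): code 1000 → (1.000,2.850)–(0.619,2.000)
cell (1,0): code 0110 → (1.000,0.395)–(2.000,0.582)
cell (1,2): code 1101 → (1.166,3.000)–(1.000,2.850)
cell (1,3): code 1100 → (1.261,4.000)–(1.166,3.000)
cell (1,4): code 1000 → (2.000,4.624)–(1.261,4.000)
cell (1,6): code 0100 → (1.714,7.000)–(2.000,6.560)
cell (1,7): code 1000 → (2.000,7.209)–(1.714,7.000)
cell (2,0): code 0010 → (2.000,0.582)–(2.354,1.000)
cell (2,1): code 0011 → (2.354,1.000)–(2.442,2.000)
cell (2,2): code 0011 → (2.442,2.000)–(2.805,3.000)
cell (2,3): code 0111 → (2.805,3.000)–(3.000,3.708)
cell (2,4): code 1001 → (3.000,4.071)–(2.000,4.624)
cell (2,6): code 0010 → (2.000,6.560)–(2.219,7.000)
cell (2,7): code 0001 → (2.219,7.000)–(2.000,7.209)
cell (3,3): code 0010 → (3.000,3.708)–(3.048,4.000)
cell (3,4): code 0001 → (3.048,4.000)–(3.000,4.071)
total: 18 segments, chained into 2 closed loop(s), length Σ = 12.522034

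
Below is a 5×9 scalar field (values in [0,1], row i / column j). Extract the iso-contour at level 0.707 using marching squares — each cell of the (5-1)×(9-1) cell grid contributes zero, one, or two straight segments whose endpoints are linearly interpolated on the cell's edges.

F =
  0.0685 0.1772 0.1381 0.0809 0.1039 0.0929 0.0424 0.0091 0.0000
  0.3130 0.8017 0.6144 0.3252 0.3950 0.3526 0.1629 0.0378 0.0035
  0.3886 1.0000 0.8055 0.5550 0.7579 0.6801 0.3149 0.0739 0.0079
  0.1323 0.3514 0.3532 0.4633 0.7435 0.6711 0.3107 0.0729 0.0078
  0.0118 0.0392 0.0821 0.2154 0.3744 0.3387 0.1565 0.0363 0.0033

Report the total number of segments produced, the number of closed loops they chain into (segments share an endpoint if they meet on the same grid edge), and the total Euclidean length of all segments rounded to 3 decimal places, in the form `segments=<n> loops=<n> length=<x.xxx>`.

segments=14 loops=2 length=8.942

cell (0,0): code 0100 → (0.848,1.000)–(1.000,0.806)
cell (0,1): code 1000 → (1.000,1.506)–(0.848,1.000)
cell (1,0): code 0110 → (1.000,0.806)–(2.000,0.521)
cell (1,1): code 1101 → (1.485,2.000)–(1.000,1.506)
cell (1,2): code 1000 → (2.000,2.393)–(1.485,2.000)
cell (1,3): code 0100 → (1.860,4.000)–(2.000,3.749)
cell (1,4): code 1000 → (2.000,4.654)–(1.860,4.000)
cell (2,0): code 0010 → (2.000,0.521)–(2.452,1.000)
cell (2,1): code 0011 → (2.452,1.000)–(2.218,2.000)
cell (2,2): code 0001 → (2.218,2.000)–(2.000,2.393)
cell (2,3): code 0110 → (2.000,3.749)–(3.000,3.870)
cell (2,4): code 1001 → (3.000,4.504)–(2.000,4.654)
cell (3,3): code 0010 → (3.000,3.870)–(3.099,4.000)
cell (3,4): code 0001 → (3.099,4.000)–(3.000,4.504)
total: 14 segments, chained into 2 closed loop(s), length Σ = 8.941764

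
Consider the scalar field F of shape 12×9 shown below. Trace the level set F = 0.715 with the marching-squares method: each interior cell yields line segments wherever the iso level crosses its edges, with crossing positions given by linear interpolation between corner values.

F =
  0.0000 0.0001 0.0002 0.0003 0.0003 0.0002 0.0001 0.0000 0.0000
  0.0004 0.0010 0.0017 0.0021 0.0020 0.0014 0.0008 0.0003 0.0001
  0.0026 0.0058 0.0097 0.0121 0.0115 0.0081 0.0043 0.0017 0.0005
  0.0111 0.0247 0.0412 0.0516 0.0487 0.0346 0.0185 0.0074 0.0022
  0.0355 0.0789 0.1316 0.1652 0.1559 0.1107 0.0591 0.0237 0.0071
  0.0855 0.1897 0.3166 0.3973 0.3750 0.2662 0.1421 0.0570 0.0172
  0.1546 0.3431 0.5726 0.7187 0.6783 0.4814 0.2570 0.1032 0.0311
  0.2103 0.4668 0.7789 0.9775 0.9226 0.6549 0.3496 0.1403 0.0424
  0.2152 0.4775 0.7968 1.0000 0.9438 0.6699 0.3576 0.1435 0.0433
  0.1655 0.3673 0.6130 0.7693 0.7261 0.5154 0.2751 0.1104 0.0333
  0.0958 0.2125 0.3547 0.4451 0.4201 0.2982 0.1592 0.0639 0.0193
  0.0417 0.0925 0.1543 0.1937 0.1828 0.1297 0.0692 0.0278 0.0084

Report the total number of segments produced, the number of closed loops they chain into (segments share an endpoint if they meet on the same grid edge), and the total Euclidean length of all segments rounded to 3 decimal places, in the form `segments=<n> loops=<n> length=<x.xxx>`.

segments=14 loops=1 length=9.858

cell (5,2): code 0100 → (5.988,3.000)–(6.000,2.975)
cell (5,3): code 1000 → (6.000,3.092)–(5.988,3.000)
cell (6,1): code 0100 → (6.690,2.000)–(7.000,1.795)
cell (6,2): code 1110 → (6.000,2.975)–(6.690,2.000)
cell (6,3): code 1101 → (6.150,4.000)–(6.000,3.092)
cell (6,4): code 1000 → (7.000,4.775)–(6.150,4.000)
cell (7,1): code 0110 → (7.000,1.795)–(8.000,1.744)
cell (7,4): code 1001 → (8.000,4.835)–(7.000,4.775)
cell (8,1): code 0010 → (8.000,1.744)–(8.445,2.000)
cell (8,2): code 0111 → (8.445,2.000)–(9.000,2.653)
cell (8,4): code 1001 → (9.000,4.053)–(8.000,4.835)
cell (9,2): code 0010 → (9.000,2.653)–(9.167,3.000)
cell (9,3): code 0011 → (9.167,3.000)–(9.036,4.000)
cell (9,4): code 0001 → (9.036,4.000)–(9.000,4.053)
total: 14 segments, chained into 1 closed loop(s), length Σ = 9.858301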